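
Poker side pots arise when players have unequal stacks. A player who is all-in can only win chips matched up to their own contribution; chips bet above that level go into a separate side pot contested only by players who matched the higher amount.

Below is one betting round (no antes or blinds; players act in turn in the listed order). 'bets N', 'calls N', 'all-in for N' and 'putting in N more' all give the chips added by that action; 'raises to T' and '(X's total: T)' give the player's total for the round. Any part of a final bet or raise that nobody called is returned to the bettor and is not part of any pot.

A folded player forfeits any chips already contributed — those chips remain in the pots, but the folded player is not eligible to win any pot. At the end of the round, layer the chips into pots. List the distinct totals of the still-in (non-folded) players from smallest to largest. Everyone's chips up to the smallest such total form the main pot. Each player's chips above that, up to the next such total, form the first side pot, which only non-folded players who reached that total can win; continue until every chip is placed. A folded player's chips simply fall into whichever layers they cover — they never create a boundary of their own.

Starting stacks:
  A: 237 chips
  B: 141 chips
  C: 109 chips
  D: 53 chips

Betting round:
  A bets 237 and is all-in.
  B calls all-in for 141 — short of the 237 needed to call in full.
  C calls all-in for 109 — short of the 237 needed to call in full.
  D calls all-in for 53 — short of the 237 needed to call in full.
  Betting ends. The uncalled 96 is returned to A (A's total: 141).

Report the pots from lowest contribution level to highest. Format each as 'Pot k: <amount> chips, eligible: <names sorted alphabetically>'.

Contributions (after 96 returned to A): A=141, B=141, C=109, D=53
Pot levels (distinct totals of non-folded players): 53, 109, 141
Layer 1-53: 53 each from A, B, C, D = 53*4 = 212 chips; eligible A, B, C, D
Layer 54-109: 56 each from A, B, C = 56*3 = 168 chips; eligible A, B, C
Layer 110-141: 32 each from A, B = 32*2 = 64 chips; eligible A, B

Pot 1: 212 chips, eligible: A, B, C, D
Pot 2: 168 chips, eligible: A, B, C
Pot 3: 64 chips, eligible: A, B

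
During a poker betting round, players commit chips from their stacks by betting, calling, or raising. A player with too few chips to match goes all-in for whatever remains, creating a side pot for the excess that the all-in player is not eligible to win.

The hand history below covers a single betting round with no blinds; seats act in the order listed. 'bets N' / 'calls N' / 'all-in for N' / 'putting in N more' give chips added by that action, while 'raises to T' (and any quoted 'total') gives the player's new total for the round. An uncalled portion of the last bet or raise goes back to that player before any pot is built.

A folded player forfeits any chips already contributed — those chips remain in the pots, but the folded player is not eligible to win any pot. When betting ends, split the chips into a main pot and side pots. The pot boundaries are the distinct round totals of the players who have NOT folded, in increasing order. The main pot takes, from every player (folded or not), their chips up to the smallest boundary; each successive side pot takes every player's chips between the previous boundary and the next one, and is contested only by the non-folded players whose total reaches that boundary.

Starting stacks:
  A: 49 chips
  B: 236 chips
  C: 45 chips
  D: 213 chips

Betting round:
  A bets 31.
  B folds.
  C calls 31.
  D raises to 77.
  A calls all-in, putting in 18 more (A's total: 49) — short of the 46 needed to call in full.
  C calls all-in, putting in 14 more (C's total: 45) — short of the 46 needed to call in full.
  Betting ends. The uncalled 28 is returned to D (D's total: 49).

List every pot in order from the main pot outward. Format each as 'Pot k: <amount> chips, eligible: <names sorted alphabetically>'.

Contributions (after 28 returned to D): A=49, C=45, D=49
Folded: B
Pot levels (distinct totals of non-folded players): 45, 49
Layer 1-45: 45 each from A, C, D = 45*3 = 135 chips; eligible A, C, D
Layer 46-49: 4 each from A, D = 4*2 = 8 chips; eligible A, D

Pot 1: 135 chips, eligible: A, C, D
Pot 2: 8 chips, eligible: A, D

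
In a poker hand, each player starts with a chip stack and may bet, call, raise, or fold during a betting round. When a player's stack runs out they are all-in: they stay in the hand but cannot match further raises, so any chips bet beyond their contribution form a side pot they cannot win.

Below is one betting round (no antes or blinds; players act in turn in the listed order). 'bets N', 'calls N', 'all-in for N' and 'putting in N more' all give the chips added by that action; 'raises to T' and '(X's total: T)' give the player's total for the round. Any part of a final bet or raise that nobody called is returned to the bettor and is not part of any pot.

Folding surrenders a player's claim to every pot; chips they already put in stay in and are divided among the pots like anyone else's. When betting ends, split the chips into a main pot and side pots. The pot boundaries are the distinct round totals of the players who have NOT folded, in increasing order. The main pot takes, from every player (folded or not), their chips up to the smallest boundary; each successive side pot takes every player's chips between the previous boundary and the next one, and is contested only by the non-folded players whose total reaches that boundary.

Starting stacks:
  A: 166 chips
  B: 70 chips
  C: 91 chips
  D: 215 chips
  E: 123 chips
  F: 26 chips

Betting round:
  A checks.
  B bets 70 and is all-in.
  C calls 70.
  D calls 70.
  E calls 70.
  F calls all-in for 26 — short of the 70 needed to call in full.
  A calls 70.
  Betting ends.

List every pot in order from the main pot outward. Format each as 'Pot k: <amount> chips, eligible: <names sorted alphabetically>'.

Contributions: A=70, B=70, C=70, D=70, E=70, F=26
Pot levels (distinct totals of non-folded players): 26, 70
Layer 1-26: 26 each from A, B, C, D, E, F = 26*6 = 156 chips; eligible A, B, C, D, E, F
Layer 27-70: 44 each from A, B, C, D, E = 44*5 = 220 chips; eligible A, B, C, D, E

Pot 1: 156 chips, eligible: A, B, C, D, E, F
Pot 2: 220 chips, eligible: A, B, C, D, E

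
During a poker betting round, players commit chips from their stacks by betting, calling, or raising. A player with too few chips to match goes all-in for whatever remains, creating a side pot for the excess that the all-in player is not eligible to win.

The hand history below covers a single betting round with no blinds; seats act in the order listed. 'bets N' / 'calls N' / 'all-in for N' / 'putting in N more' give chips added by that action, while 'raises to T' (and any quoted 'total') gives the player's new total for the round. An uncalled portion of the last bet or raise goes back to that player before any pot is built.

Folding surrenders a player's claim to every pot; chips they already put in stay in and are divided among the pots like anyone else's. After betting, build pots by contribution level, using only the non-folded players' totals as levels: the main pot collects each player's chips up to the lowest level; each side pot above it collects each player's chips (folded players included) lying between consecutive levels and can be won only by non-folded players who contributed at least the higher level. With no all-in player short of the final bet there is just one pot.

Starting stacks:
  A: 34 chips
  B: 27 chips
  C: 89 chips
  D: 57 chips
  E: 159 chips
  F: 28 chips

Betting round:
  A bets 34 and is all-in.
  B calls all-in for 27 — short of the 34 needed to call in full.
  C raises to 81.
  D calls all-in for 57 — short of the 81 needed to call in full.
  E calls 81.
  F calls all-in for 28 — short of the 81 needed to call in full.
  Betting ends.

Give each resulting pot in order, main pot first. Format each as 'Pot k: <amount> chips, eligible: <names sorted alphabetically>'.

Pot 1: 162 chips, eligible: A, B, C, D, E, F
Pot 2: 5 chips, eligible: A, C, D, E, F
Pot 3: 24 chips, eligible: A, C, D, E
Pot 4: 69 chips, eligible: C, D, E
Pot 5: 48 chips, eligible: C, E

Derivation:
Contributions: A=34, B=27, C=81, D=57, E=81, F=28
Pot levels (distinct totals of non-folded players): 27, 28, 34, 57, 81
Layer 1-27: 27 each from A, B, C, D, E, F = 27*6 = 162 chips; eligible A, B, C, D, E, F
Layer 28-28: 1 each from A, C, D, E, F = 1*5 = 5 chips; eligible A, C, D, E, F
Layer 29-34: 6 each from A, C, D, E = 6*4 = 24 chips; eligible A, C, D, E
Layer 35-57: 23 each from C, D, E = 23*3 = 69 chips; eligible C, D, E
Layer 58-81: 24 each from C, E = 24*2 = 48 chips; eligible C, E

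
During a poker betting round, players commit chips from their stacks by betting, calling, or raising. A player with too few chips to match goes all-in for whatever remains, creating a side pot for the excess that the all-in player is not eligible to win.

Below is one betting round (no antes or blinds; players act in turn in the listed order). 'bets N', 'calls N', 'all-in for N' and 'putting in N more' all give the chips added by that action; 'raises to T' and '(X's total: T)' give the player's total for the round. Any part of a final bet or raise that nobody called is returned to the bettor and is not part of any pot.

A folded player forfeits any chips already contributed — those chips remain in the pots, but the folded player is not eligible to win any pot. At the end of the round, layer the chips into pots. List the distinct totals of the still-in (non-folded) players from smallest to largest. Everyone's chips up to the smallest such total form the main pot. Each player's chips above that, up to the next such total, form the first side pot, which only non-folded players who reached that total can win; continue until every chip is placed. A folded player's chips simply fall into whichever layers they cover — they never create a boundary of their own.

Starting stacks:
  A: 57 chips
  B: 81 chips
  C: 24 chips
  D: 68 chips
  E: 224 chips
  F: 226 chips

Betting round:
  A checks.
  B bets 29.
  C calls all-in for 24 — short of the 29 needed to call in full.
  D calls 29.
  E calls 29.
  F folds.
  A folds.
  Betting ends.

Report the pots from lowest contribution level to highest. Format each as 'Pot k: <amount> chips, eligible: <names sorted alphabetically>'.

Contributions: B=29, C=24, D=29, E=29
Folded: A, F
Pot levels (distinct totals of non-folded players): 24, 29
Layer 1-24: 24 each from B, C, D, E = 24*4 = 96 chips; eligible B, C, D, E
Layer 25-29: 5 each from B, D, E = 5*3 = 15 chips; eligible B, D, E

Pot 1: 96 chips, eligible: B, C, D, E
Pot 2: 15 chips, eligible: B, D, E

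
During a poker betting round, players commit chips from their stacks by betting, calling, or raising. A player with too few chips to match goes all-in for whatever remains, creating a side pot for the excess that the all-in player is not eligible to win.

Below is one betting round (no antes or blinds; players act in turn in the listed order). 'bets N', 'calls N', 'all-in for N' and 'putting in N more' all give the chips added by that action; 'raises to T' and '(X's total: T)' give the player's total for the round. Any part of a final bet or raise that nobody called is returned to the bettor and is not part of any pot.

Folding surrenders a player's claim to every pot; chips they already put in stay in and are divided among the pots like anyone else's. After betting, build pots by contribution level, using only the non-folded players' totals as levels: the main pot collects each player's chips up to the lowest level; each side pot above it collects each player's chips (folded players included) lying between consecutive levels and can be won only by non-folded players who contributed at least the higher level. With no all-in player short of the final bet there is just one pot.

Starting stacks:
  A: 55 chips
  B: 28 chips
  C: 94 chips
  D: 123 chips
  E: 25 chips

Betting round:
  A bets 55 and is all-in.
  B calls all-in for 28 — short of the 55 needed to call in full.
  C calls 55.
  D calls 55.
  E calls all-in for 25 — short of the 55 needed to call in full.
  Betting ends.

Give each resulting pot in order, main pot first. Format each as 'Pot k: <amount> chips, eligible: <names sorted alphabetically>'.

Pot 1: 125 chips, eligible: A, B, C, D, E
Pot 2: 12 chips, eligible: A, B, C, D
Pot 3: 81 chips, eligible: A, C, D

Derivation:
Contributions: A=55, B=28, C=55, D=55, E=25
Pot levels (distinct totals of non-folded players): 25, 28, 55
Layer 1-25: 25 each from A, B, C, D, E = 25*5 = 125 chips; eligible A, B, C, D, E
Layer 26-28: 3 each from A, B, C, D = 3*4 = 12 chips; eligible A, B, C, D
Layer 29-55: 27 each from A, C, D = 27*3 = 81 chips; eligible A, C, D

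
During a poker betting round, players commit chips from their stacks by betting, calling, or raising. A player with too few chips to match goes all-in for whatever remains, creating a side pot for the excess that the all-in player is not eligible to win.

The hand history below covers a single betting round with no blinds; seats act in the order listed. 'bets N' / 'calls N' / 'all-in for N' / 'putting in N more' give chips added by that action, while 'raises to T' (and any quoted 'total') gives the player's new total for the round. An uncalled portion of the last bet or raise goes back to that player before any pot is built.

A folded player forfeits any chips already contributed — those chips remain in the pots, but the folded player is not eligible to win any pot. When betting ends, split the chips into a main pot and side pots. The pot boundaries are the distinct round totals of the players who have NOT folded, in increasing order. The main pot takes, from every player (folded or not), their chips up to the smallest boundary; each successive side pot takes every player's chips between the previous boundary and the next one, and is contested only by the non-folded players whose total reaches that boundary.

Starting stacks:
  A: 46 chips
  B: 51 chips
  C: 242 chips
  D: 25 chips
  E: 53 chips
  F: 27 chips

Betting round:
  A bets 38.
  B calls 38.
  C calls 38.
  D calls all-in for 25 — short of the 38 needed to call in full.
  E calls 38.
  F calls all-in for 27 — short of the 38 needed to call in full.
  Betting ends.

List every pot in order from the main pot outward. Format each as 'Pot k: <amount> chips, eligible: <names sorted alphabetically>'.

Contributions: A=38, B=38, C=38, D=25, E=38, F=27
Pot levels (distinct totals of non-folded players): 25, 27, 38
Layer 1-25: 25 each from A, B, C, D, E, F = 25*6 = 150 chips; eligible A, B, C, D, E, F
Layer 26-27: 2 each from A, B, C, E, F = 2*5 = 10 chips; eligible A, B, C, E, F
Layer 28-38: 11 each from A, B, C, E = 11*4 = 44 chips; eligible A, B, C, E

Pot 1: 150 chips, eligible: A, B, C, D, E, F
Pot 2: 10 chips, eligible: A, B, C, E, F
Pot 3: 44 chips, eligible: A, B, C, E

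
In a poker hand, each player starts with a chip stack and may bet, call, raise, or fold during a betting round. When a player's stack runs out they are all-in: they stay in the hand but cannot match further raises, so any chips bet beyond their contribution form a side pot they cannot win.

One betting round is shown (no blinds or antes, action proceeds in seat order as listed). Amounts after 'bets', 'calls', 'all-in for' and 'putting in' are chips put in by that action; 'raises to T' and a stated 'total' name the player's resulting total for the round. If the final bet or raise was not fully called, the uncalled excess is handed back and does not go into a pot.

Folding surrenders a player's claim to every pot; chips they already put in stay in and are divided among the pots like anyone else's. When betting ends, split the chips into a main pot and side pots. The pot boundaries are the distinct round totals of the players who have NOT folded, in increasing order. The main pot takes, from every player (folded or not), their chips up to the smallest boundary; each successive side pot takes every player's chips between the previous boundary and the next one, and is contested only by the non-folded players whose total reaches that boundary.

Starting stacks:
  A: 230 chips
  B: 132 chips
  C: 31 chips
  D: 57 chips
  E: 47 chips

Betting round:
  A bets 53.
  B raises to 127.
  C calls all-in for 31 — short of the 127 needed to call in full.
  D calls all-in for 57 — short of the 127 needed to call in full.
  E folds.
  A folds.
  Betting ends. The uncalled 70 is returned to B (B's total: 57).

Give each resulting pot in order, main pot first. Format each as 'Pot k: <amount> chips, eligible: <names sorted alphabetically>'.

Contributions (after 70 returned to B): A=53, B=57, C=31, D=57
Folded: A, E
Pot levels (distinct totals of non-folded players): 31, 57
Layer 1-31: 31 each from A, B, C, D = 31*4 = 124 chips; eligible B, C, D
Layer 32-57: A 22 + B 26 + D 26 = 74 chips; eligible B, D

Pot 1: 124 chips, eligible: B, C, D
Pot 2: 74 chips, eligible: B, D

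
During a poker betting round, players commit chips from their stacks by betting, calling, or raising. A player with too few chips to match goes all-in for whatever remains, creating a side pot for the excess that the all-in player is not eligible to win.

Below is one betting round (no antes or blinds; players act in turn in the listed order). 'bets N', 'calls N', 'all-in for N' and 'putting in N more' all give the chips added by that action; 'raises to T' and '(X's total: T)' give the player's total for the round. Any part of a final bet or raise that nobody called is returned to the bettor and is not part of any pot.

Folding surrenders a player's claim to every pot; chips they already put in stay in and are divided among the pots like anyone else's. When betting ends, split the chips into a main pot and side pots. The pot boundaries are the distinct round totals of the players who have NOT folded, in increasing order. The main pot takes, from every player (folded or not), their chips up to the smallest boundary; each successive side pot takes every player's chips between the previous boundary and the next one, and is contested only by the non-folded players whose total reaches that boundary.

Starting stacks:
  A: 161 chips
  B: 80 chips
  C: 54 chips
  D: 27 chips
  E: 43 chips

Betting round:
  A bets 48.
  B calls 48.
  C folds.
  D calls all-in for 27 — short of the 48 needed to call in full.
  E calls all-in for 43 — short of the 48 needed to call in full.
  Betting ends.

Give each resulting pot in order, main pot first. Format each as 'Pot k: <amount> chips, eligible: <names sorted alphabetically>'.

Contributions: A=48, B=48, D=27, E=43
Folded: C
Pot levels (distinct totals of non-folded players): 27, 43, 48
Layer 1-27: 27 each from A, B, D, E = 27*4 = 108 chips; eligible A, B, D, E
Layer 28-43: 16 each from A, B, E = 16*3 = 48 chips; eligible A, B, E
Layer 44-48: 5 each from A, B = 5*2 = 10 chips; eligible A, B

Pot 1: 108 chips, eligible: A, B, D, E
Pot 2: 48 chips, eligible: A, B, E
Pot 3: 10 chips, eligible: A, B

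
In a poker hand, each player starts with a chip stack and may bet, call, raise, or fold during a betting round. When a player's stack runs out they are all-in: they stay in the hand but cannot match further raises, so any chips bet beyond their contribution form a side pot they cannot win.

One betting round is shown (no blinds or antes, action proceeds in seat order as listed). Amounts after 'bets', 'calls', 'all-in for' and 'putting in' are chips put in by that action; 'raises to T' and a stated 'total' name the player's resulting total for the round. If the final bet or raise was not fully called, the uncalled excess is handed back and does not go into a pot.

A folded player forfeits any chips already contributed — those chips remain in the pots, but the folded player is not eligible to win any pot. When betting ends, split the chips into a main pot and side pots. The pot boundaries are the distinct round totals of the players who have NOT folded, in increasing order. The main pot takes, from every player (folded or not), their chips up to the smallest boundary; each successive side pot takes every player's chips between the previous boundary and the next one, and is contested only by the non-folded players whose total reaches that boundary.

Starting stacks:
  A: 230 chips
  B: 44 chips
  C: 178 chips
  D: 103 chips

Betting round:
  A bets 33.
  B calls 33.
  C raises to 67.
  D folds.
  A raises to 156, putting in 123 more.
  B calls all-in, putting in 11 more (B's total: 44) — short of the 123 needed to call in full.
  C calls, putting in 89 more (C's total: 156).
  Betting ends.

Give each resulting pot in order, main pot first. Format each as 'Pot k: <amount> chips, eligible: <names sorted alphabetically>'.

Pot 1: 132 chips, eligible: A, B, C
Pot 2: 224 chips, eligible: A, C

Derivation:
Contributions: A=156, B=44, C=156
Folded: D
Pot levels (distinct totals of non-folded players): 44, 156
Layer 1-44: 44 each from A, B, C = 44*3 = 132 chips; eligible A, B, C
Layer 45-156: 112 each from A, C = 112*2 = 224 chips; eligible A, C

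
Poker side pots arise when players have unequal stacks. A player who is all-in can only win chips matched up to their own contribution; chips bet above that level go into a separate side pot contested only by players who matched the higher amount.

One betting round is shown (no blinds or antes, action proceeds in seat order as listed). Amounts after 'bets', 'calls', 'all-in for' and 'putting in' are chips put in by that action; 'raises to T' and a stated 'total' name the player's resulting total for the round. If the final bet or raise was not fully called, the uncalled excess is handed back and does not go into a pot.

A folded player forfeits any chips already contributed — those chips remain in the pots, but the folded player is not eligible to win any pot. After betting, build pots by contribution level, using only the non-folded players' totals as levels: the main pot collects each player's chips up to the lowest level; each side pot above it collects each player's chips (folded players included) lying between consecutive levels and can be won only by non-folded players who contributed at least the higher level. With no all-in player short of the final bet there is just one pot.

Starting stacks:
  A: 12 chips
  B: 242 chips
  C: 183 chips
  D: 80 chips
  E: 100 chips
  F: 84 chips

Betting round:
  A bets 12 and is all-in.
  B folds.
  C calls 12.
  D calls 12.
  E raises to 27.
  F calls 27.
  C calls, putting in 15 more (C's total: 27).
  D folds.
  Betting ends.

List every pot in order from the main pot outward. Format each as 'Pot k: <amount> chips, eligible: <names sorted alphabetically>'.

Pot 1: 60 chips, eligible: A, C, E, F
Pot 2: 45 chips, eligible: C, E, F

Derivation:
Contributions: A=12, C=27, D=12, E=27, F=27
Folded: B, D
Pot levels (distinct totals of non-folded players): 12, 27
Layer 1-12: 12 each from A, C, D, E, F = 12*5 = 60 chips; eligible A, C, E, F
Layer 13-27: 15 each from C, E, F = 15*3 = 45 chips; eligible C, E, F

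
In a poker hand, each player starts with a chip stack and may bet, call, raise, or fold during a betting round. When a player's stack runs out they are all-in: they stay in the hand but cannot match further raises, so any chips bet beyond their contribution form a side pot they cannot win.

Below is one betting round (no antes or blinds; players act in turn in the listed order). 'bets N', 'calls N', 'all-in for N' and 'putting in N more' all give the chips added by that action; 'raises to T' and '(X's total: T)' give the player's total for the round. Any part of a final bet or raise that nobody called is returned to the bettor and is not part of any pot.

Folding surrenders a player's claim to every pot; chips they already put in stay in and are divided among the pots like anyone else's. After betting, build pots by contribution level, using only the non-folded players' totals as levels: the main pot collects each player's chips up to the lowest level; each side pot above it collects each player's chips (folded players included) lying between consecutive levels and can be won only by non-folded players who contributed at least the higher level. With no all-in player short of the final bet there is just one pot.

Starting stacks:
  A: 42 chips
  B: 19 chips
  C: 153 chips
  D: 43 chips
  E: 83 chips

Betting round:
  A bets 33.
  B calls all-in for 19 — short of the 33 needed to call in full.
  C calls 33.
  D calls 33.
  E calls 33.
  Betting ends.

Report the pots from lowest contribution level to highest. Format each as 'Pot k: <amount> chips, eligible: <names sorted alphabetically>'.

Contributions: A=33, B=19, C=33, D=33, E=33
Pot levels (distinct totals of non-folded players): 19, 33
Layer 1-19: 19 each from A, B, C, D, E = 19*5 = 95 chips; eligible A, B, C, D, E
Layer 20-33: 14 each from A, C, D, E = 14*4 = 56 chips; eligible A, C, D, E

Pot 1: 95 chips, eligible: A, B, C, D, E
Pot 2: 56 chips, eligible: A, C, D, E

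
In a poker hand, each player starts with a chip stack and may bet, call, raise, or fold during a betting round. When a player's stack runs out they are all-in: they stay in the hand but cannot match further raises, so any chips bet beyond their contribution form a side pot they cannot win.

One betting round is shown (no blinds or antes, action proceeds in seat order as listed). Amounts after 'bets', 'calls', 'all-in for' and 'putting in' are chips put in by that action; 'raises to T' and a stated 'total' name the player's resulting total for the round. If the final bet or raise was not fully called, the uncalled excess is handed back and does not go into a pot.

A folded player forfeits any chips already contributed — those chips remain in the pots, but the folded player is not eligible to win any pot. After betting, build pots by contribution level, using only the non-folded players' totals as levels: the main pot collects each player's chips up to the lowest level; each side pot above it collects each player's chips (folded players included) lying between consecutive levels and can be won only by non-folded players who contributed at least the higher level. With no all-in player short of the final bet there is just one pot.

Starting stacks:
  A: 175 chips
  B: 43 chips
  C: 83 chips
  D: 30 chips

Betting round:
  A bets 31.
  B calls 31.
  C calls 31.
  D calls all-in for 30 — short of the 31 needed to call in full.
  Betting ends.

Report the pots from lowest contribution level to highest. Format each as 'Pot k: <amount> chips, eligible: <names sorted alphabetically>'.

Contributions: A=31, B=31, C=31, D=30
Pot levels (distinct totals of non-folded players): 30, 31
Layer 1-30: 30 each from A, B, C, D = 30*4 = 120 chips; eligible A, B, C, D
Layer 31-31: 1 each from A, B, C = 1*3 = 3 chips; eligible A, B, C

Pot 1: 120 chips, eligible: A, B, C, D
Pot 2: 3 chips, eligible: A, B, C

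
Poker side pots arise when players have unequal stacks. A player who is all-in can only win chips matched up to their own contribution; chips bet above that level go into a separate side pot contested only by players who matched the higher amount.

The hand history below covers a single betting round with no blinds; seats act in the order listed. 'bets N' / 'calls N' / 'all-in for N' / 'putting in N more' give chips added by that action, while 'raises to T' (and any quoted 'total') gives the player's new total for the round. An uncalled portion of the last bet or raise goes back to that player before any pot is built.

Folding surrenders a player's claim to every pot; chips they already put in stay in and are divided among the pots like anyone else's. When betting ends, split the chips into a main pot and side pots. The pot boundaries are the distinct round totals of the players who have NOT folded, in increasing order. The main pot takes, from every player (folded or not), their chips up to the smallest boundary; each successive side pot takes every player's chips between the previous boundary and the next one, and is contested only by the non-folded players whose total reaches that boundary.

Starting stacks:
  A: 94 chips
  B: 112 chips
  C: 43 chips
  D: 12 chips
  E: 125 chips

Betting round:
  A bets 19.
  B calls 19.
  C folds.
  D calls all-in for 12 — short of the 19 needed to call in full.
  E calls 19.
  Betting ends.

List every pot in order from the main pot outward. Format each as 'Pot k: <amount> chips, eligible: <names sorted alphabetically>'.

Pot 1: 48 chips, eligible: A, B, D, E
Pot 2: 21 chips, eligible: A, B, E

Derivation:
Contributions: A=19, B=19, D=12, E=19
Folded: C
Pot levels (distinct totals of non-folded players): 12, 19
Layer 1-12: 12 each from A, B, D, E = 12*4 = 48 chips; eligible A, B, D, E
Layer 13-19: 7 each from A, B, E = 7*3 = 21 chips; eligible A, B, E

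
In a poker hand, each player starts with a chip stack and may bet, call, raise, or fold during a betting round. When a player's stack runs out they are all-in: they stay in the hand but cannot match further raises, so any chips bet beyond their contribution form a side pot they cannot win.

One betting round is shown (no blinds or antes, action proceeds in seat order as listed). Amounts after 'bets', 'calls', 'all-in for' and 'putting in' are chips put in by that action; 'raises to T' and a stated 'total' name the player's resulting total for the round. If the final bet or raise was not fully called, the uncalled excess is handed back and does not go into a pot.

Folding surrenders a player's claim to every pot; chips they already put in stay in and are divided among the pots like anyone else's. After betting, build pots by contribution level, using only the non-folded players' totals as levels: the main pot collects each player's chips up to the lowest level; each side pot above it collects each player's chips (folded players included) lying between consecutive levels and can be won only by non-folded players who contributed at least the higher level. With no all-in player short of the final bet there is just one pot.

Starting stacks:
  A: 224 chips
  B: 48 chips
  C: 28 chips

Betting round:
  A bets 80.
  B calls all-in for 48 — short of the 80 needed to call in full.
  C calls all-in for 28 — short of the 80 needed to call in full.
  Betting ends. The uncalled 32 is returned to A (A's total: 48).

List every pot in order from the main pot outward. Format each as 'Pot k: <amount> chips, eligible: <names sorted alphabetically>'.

Pot 1: 84 chips, eligible: A, B, C
Pot 2: 40 chips, eligible: A, B

Derivation:
Contributions (after 32 returned to A): A=48, B=48, C=28
Pot levels (distinct totals of non-folded players): 28, 48
Layer 1-28: 28 each from A, B, C = 28*3 = 84 chips; eligible A, B, C
Layer 29-48: 20 each from A, B = 20*2 = 40 chips; eligible A, B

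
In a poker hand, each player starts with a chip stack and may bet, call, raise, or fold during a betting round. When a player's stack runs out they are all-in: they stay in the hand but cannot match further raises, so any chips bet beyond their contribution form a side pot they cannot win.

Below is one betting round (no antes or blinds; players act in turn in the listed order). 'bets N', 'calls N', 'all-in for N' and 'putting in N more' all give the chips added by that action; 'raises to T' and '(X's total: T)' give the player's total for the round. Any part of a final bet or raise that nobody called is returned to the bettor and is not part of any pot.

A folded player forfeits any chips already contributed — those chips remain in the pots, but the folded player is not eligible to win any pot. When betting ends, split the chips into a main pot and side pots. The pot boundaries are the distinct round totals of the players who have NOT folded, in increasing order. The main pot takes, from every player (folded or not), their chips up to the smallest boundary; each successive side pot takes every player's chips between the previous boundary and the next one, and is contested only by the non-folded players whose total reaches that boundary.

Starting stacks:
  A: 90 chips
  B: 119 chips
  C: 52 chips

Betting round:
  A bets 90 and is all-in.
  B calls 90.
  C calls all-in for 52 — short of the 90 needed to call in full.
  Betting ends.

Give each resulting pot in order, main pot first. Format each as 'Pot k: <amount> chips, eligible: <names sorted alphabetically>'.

Contributions: A=90, B=90, C=52
Pot levels (distinct totals of non-folded players): 52, 90
Layer 1-52: 52 each from A, B, C = 52*3 = 156 chips; eligible A, B, C
Layer 53-90: 38 each from A, B = 38*2 = 76 chips; eligible A, B

Pot 1: 156 chips, eligible: A, B, C
Pot 2: 76 chips, eligible: A, B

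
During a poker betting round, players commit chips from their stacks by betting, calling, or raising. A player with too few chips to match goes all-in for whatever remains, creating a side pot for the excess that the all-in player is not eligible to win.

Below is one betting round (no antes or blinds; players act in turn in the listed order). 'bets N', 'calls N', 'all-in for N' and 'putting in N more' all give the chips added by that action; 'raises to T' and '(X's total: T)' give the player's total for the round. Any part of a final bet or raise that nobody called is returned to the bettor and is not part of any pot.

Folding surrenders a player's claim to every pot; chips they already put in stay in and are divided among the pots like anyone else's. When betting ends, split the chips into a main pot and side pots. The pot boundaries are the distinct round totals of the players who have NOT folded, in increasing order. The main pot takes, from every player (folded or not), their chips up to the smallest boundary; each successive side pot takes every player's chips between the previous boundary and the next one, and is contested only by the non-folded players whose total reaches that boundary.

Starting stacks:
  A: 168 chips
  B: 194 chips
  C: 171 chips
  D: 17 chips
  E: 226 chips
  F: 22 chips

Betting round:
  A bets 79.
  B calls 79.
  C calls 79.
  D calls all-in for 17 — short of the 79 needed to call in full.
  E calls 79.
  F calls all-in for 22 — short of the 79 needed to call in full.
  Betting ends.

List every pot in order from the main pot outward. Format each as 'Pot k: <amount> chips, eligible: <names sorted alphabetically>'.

Contributions: A=79, B=79, C=79, D=17, E=79, F=22
Pot levels (distinct totals of non-folded players): 17, 22, 79
Layer 1-17: 17 each from A, B, C, D, E, F = 17*6 = 102 chips; eligible A, B, C, D, E, F
Layer 18-22: 5 each from A, B, C, E, F = 5*5 = 25 chips; eligible A, B, C, E, F
Layer 23-79: 57 each from A, B, C, E = 57*4 = 228 chips; eligible A, B, C, E

Pot 1: 102 chips, eligible: A, B, C, D, E, F
Pot 2: 25 chips, eligible: A, B, C, E, F
Pot 3: 228 chips, eligible: A, B, C, E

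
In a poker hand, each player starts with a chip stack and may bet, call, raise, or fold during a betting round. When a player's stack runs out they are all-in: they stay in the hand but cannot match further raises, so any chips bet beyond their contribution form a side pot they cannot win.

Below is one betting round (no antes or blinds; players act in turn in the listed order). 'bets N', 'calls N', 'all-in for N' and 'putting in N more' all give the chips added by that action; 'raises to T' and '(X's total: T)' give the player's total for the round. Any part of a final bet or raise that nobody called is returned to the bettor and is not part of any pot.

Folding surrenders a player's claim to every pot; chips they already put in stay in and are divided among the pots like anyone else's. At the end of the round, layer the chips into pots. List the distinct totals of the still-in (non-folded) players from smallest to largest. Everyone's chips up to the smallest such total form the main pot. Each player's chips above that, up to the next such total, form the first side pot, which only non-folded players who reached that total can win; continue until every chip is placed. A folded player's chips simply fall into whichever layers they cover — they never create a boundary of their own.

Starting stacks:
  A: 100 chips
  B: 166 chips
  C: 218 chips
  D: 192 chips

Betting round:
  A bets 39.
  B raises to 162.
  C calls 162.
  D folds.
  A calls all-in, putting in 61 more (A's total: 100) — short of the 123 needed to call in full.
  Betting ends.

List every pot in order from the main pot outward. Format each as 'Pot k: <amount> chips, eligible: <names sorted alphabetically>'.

Contributions: A=100, B=162, C=162
Folded: D
Pot levels (distinct totals of non-folded players): 100, 162
Layer 1-100: 100 each from A, B, C = 100*3 = 300 chips; eligible A, B, C
Layer 101-162: 62 each from B, C = 62*2 = 124 chips; eligible B, C

Pot 1: 300 chips, eligible: A, B, C
Pot 2: 124 chips, eligible: B, C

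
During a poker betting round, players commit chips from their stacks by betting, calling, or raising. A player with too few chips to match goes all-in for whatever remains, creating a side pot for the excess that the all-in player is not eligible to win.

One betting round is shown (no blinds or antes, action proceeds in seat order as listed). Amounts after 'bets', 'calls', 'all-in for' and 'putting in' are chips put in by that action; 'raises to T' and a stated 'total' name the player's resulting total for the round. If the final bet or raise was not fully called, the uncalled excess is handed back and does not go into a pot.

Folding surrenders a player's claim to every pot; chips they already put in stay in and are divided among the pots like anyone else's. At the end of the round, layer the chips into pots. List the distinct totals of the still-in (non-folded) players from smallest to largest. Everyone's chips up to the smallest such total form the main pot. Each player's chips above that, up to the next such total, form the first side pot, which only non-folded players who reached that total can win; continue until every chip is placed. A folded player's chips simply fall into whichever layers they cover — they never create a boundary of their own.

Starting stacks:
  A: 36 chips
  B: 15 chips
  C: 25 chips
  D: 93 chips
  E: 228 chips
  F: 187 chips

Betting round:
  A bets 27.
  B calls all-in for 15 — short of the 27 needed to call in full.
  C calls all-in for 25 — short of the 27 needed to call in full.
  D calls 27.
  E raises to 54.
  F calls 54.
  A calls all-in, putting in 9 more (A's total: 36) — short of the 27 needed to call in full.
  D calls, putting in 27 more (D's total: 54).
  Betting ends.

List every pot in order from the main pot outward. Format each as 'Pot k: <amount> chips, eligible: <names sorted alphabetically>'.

Pot 1: 90 chips, eligible: A, B, C, D, E, F
Pot 2: 50 chips, eligible: A, C, D, E, F
Pot 3: 44 chips, eligible: A, D, E, F
Pot 4: 54 chips, eligible: D, E, F

Derivation:
Contributions: A=36, B=15, C=25, D=54, E=54, F=54
Pot levels (distinct totals of non-folded players): 15, 25, 36, 54
Layer 1-15: 15 each from A, B, C, D, E, F = 15*6 = 90 chips; eligible A, B, C, D, E, F
Layer 16-25: 10 each from A, C, D, E, F = 10*5 = 50 chips; eligible A, C, D, E, F
Layer 26-36: 11 each from A, D, E, F = 11*4 = 44 chips; eligible A, D, E, F
Layer 37-54: 18 each from D, E, F = 18*3 = 54 chips; eligible D, E, F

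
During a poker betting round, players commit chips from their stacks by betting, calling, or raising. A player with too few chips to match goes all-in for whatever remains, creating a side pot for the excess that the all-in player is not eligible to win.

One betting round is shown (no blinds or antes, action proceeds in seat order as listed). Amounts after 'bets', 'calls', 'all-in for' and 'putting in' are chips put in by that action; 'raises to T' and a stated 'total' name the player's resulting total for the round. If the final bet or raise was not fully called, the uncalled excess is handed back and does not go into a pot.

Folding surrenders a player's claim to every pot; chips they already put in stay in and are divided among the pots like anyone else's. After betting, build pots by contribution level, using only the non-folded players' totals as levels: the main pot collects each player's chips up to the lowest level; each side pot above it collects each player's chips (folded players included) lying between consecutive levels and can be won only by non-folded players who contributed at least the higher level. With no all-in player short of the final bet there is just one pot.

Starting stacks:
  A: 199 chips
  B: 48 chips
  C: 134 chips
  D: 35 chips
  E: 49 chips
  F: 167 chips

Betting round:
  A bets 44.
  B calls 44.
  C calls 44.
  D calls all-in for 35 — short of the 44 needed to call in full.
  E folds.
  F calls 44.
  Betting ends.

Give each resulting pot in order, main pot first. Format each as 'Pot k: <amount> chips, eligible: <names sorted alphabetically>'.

Pot 1: 175 chips, eligible: A, B, C, D, F
Pot 2: 36 chips, eligible: A, B, C, F

Derivation:
Contributions: A=44, B=44, C=44, D=35, F=44
Folded: E
Pot levels (distinct totals of non-folded players): 35, 44
Layer 1-35: 35 each from A, B, C, D, F = 35*5 = 175 chips; eligible A, B, C, D, F
Layer 36-44: 9 each from A, B, C, F = 9*4 = 36 chips; eligible A, B, C, F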